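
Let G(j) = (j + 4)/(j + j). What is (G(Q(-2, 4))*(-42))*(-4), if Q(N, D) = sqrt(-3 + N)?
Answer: 84 - 336*I*sqrt(5)/5 ≈ 84.0 - 150.26*I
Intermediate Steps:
G(j) = (4 + j)/(2*j) (G(j) = (4 + j)/((2*j)) = (4 + j)*(1/(2*j)) = (4 + j)/(2*j))
(G(Q(-2, 4))*(-42))*(-4) = (((4 + sqrt(-3 - 2))/(2*(sqrt(-3 - 2))))*(-42))*(-4) = (((4 + sqrt(-5))/(2*(sqrt(-5))))*(-42))*(-4) = (((4 + I*sqrt(5))/(2*((I*sqrt(5)))))*(-42))*(-4) = (((-I*sqrt(5)/5)*(4 + I*sqrt(5))/2)*(-42))*(-4) = (-I*sqrt(5)*(4 + I*sqrt(5))/10*(-42))*(-4) = (21*I*sqrt(5)*(4 + I*sqrt(5))/5)*(-4) = -84*I*sqrt(5)*(4 + I*sqrt(5))/5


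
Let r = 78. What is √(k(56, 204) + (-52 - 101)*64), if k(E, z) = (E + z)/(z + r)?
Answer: I*√194656422/141 ≈ 98.95*I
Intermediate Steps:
k(E, z) = (E + z)/(78 + z) (k(E, z) = (E + z)/(z + 78) = (E + z)/(78 + z))
√(k(56, 204) + (-52 - 101)*64) = √((56 + 204)/(78 + 204) + (-52 - 101)*64) = √(260/282 - 153*64) = √((1/282)*260 - 9792) = √(130/141 - 9792) = √(-1380542/141) = I*√194656422/141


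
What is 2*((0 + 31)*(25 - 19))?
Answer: 372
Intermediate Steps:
2*((0 + 31)*(25 - 19)) = 2*(31*6) = 2*186 = 372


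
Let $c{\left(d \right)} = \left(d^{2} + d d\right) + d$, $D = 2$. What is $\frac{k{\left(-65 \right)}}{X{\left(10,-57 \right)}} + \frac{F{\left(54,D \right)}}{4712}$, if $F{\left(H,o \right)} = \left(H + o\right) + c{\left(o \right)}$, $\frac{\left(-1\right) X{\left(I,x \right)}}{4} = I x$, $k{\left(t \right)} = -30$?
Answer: $\frac{1}{1178} \approx 0.0008489$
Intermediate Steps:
$c{\left(d \right)} = d + 2 d^{2}$ ($c{\left(d \right)} = \left(d^{2} + d^{2}\right) + d = 2 d^{2} + d = d + 2 d^{2}$)
$X{\left(I,x \right)} = - 4 I x$
$F{\left(H,o \right)} = H + o + o \left(1 + 2 o\right)$ ($F{\left(H,o \right)} = \left(H + o\right) + o \left(1 + 2 o\right) = H + o + o \left(1 + 2 o\right)$)
$\frac{k{\left(-65 \right)}}{X{\left(10,-57 \right)}} + \frac{F{\left(54,D \right)}}{4712} = - \frac{30}{\left(-4\right) 10 \left(-57\right)} + \frac{54 + 2 + 2 \left(1 + 2 \cdot 2\right)}{4712} = - \frac{30}{2280} + \left(54 + 2 + 2 \left(1 + 4\right)\right) \frac{1}{4712} = \left(-30\right) \frac{1}{2280} + \left(54 + 2 + 2 \cdot 5\right) \frac{1}{4712} = - \frac{1}{76} + \left(54 + 2 + 10\right) \frac{1}{4712} = - \frac{1}{76} + 66 \cdot \frac{1}{4712} = - \frac{1}{76} + \frac{33}{2356} = \frac{1}{1178}$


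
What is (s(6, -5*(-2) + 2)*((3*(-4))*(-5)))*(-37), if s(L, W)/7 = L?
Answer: -93240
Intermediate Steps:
s(L, W) = 7*L
(s(6, -5*(-2) + 2)*((3*(-4))*(-5)))*(-37) = ((7*6)*((3*(-4))*(-5)))*(-37) = (42*(-12*(-5)))*(-37) = (42*60)*(-37) = 2520*(-37) = -93240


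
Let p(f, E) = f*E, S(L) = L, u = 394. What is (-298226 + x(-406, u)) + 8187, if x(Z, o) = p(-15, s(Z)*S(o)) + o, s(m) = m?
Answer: 2109815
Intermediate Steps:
p(f, E) = E*f
x(Z, o) = o - 15*Z*o (x(Z, o) = (Z*o)*(-15) + o = -15*Z*o + o = o - 15*Z*o)
(-298226 + x(-406, u)) + 8187 = (-298226 + 394*(1 - 15*(-406))) + 8187 = (-298226 + 394*(1 + 6090)) + 8187 = (-298226 + 394*6091) + 8187 = (-298226 + 2399854) + 8187 = 2101628 + 8187 = 2109815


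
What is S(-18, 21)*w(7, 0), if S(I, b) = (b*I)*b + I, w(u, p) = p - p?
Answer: 0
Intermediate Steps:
w(u, p) = 0
S(I, b) = I + I*b² (S(I, b) = (I*b)*b + I = I*b² + I = I + I*b²)
S(-18, 21)*w(7, 0) = -18*(1 + 21²)*0 = -18*(1 + 441)*0 = -18*442*0 = -7956*0 = 0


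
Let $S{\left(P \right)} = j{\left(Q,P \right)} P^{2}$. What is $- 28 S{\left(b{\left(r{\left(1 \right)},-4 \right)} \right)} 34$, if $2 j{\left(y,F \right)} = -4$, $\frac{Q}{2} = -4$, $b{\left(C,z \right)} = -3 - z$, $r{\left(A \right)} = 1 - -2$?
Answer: $1904$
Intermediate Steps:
$r{\left(A \right)} = 3$ ($r{\left(A \right)} = 1 + 2 = 3$)
$Q = -8$ ($Q = 2 \left(-4\right) = -8$)
$j{\left(y,F \right)} = -2$ ($j{\left(y,F \right)} = \frac{1}{2} \left(-4\right) = -2$)
$S{\left(P \right)} = - 2 P^{2}$
$- 28 S{\left(b{\left(r{\left(1 \right)},-4 \right)} \right)} 34 = - 28 \left(- 2 \left(-3 - -4\right)^{2}\right) 34 = - 28 \left(- 2 \left(-3 + 4\right)^{2}\right) 34 = - 28 \left(- 2 \cdot 1^{2}\right) 34 = - 28 \left(\left(-2\right) 1\right) 34 = \left(-28\right) \left(-2\right) 34 = 56 \cdot 34 = 1904$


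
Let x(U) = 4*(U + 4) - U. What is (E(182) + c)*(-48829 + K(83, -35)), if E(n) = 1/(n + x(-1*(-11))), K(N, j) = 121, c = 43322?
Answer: -14770897308/7 ≈ -2.1101e+9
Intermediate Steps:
x(U) = 16 + 3*U (x(U) = 4*(4 + U) - U = (16 + 4*U) - U = 16 + 3*U)
E(n) = 1/(49 + n) (E(n) = 1/(n + (16 + 3*(-1*(-11)))) = 1/(n + (16 + 3*11)) = 1/(n + (16 + 33)) = 1/(n + 49) = 1/(49 + n))
(E(182) + c)*(-48829 + K(83, -35)) = (1/(49 + 182) + 43322)*(-48829 + 121) = (1/231 + 43322)*(-48708) = (10007383/231)*(-48708) = -14770897308/7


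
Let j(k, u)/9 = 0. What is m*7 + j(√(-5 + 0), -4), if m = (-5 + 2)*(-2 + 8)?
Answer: -126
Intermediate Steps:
m = -18 (m = -3*6 = -18)
j(k, u) = 0 (j(k, u) = 9*0 = 0)
m*7 + j(√(-5 + 0), -4) = -18*7 + 0 = -126 + 0 = -126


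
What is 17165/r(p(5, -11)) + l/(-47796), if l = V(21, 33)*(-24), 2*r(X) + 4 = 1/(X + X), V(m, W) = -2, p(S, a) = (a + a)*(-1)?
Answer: -171897196/19915 ≈ -8631.5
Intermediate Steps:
p(S, a) = -2*a (p(S, a) = (2*a)*(-1) = -2*a)
r(X) = -2 + 1/(4*X) (r(X) = -2 + 1/(2*(X + X)) = -2 + 1/(2*((2*X))) = -2 + (1/(2*X))/2 = -2 + 1/(4*X))
l = 48 (l = -2*(-24) = 48)
17165/r(p(5, -11)) + l/(-47796) = 17165/(-2 + 1/(4*((-2*(-11))))) + 48/(-47796) = 17165/(-2 + (¼)/22) + 48*(-1/47796) = 17165/(-2 + (¼)*(1/22)) - 4/3983 = 17165/(-2 + 1/88) - 4/3983 = 17165/(-175/88) - 4/3983 = 17165*(-88/175) - 4/3983 = -302104/35 - 4/3983 = -171897196/19915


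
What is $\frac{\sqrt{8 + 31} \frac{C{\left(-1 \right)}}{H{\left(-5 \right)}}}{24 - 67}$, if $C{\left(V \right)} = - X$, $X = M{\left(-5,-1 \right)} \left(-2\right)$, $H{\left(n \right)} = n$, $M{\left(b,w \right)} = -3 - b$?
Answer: $\frac{4 \sqrt{39}}{215} \approx 0.11619$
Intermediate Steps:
$X = -4$ ($X = \left(-3 - -5\right) \left(-2\right) = \left(-3 + 5\right) \left(-2\right) = 2 \left(-2\right) = -4$)
$C{\left(V \right)} = 4$ ($C{\left(V \right)} = \left(-1\right) \left(-4\right) = 4$)
$\frac{\sqrt{8 + 31} \frac{C{\left(-1 \right)}}{H{\left(-5 \right)}}}{24 - 67} = \frac{\sqrt{8 + 31} \frac{4}{-5}}{24 - 67} = \frac{\sqrt{39} \cdot 4 \left(- \frac{1}{5}\right)}{-43} = \sqrt{39} \left(- \frac{4}{5}\right) \left(- \frac{1}{43}\right) = - \frac{4 \sqrt{39}}{5} \left(- \frac{1}{43}\right) = \frac{4 \sqrt{39}}{215}$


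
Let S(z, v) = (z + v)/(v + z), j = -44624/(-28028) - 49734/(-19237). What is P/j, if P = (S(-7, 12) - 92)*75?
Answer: -183993344535/112618822 ≈ -1633.8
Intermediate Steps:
j = 563094110/134793659 (j = -44624*(-1/28028) - 49734*(-1/19237) = 11156/7007 + 49734/19237 = 563094110/134793659 ≈ 4.1775)
S(z, v) = 1 (S(z, v) = (v + z)/(v + z) = 1)
P = -6825 (P = (1 - 92)*75 = -91*75 = -6825)
P/j = -6825/563094110/134793659 = -6825*134793659/563094110 = -183993344535/112618822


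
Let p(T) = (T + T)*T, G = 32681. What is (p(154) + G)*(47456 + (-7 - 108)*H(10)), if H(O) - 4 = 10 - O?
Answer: 3764990548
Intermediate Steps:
p(T) = 2*T² (p(T) = (2*T)*T = 2*T²)
H(O) = 14 - O (H(O) = 4 + (10 - O) = 14 - O)
(p(154) + G)*(47456 + (-7 - 108)*H(10)) = (2*154² + 32681)*(47456 + (-7 - 108)*(14 - 1*10)) = (2*23716 + 32681)*(47456 - 115*(14 - 10)) = (47432 + 32681)*(47456 - 115*4) = 80113*(47456 - 460) = 80113*46996 = 3764990548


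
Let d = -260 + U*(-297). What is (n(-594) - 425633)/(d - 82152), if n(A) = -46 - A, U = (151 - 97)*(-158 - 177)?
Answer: -425085/5290318 ≈ -0.080351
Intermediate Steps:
U = -18090 (U = 54*(-335) = -18090)
d = 5372470 (d = -260 - 18090*(-297) = -260 + 5372730 = 5372470)
(n(-594) - 425633)/(d - 82152) = ((-46 - 1*(-594)) - 425633)/(5372470 - 82152) = ((-46 + 594) - 425633)/5290318 = (548 - 425633)*(1/5290318) = -425085*1/5290318 = -425085/5290318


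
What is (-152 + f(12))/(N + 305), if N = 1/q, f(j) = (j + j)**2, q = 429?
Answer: 90948/65423 ≈ 1.3902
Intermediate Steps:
f(j) = 4*j**2 (f(j) = (2*j)**2 = 4*j**2)
N = 1/429 ≈ 0.0023310
(-152 + f(12))/(N + 305) = (-152 + 4*12**2)/(1/429 + 305) = (-152 + 4*144)/(130846/429) = (-152 + 576)*(429/130846) = 424*(429/130846) = 90948/65423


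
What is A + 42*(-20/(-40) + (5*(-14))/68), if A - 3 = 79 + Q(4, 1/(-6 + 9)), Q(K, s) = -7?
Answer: 897/17 ≈ 52.765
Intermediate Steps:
A = 75 (A = 3 + (79 - 7) = 3 + 72 = 75)
A + 42*(-20/(-40) + (5*(-14))/68) = 75 + 42*(-20/(-40) + (5*(-14))/68) = 75 + 42*(-20*(-1/40) - 70*1/68) = 75 + 42*(½ - 35/34) = 75 + 42*(-9/17) = 75 - 378/17 = 897/17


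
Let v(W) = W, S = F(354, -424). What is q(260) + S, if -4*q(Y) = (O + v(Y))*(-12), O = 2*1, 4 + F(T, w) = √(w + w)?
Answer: 782 + 4*I*√53 ≈ 782.0 + 29.12*I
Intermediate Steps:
F(T, w) = -4 + √2*√w (F(T, w) = -4 + √(w + w) = -4 + √(2*w) = -4 + √2*√w)
S = -4 + 4*I*√53 (S = -4 + √2*√(-424) = -4 + √2*(2*I*√106) = -4 + 4*I*√53 ≈ -4.0 + 29.12*I)
O = 2
q(Y) = 6 + 3*Y (q(Y) = -(2 + Y)*(-12)/4 = -(-24 - 12*Y)/4 = 6 + 3*Y)
q(260) + S = (6 + 3*260) + (-4 + 4*I*√53) = (6 + 780) + (-4 + 4*I*√53) = 786 + (-4 + 4*I*√53) = 782 + 4*I*√53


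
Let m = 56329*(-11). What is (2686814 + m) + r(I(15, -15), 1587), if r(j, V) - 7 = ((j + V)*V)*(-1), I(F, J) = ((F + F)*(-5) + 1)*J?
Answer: -3998312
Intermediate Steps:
I(F, J) = J*(1 - 10*F) (I(F, J) = ((2*F)*(-5) + 1)*J = (-10*F + 1)*J = (1 - 10*F)*J = J*(1 - 10*F))
r(j, V) = 7 - V*(V + j) (r(j, V) = 7 + ((j + V)*V)*(-1) = 7 + ((V + j)*V)*(-1) = 7 + (V*(V + j))*(-1) = 7 - V*(V + j))
m = -619619
(2686814 + m) + r(I(15, -15), 1587) = (2686814 - 619619) + (7 - 1*1587² - 1*1587*(-15*(1 - 10*15))) = 2067195 + (7 - 1*2518569 - 1*1587*(-15*(1 - 150))) = 2067195 + (7 - 2518569 - 1*1587*(-15*(-149))) = 2067195 + (7 - 2518569 - 1*1587*2235) = 2067195 + (7 - 2518569 - 3546945) = 2067195 - 6065507 = -3998312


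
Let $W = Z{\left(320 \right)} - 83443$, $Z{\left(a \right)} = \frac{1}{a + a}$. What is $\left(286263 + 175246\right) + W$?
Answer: $\frac{241962241}{640} \approx 3.7807 \cdot 10^{5}$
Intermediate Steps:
$Z{\left(a \right)} = \frac{1}{2 a}$
$W = - \frac{53403519}{640}$ ($W = \frac{1}{2 \cdot 320} - 83443 = \frac{1}{2} \cdot \frac{1}{320} - 83443 = \frac{1}{640} - 83443 = - \frac{53403519}{640} \approx -83443.0$)
$\left(286263 + 175246\right) + W = \left(286263 + 175246\right) - \frac{53403519}{640} = 461509 - \frac{53403519}{640} = \frac{241962241}{640}$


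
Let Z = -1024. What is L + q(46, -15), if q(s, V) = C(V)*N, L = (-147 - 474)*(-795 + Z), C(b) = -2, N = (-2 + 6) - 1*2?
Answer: 1129595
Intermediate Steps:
N = 2 (N = 4 - 2 = 2)
L = 1129599 (L = (-147 - 474)*(-795 - 1024) = -621*(-1819) = 1129599)
q(s, V) = -4 (q(s, V) = -2*2 = -4)
L + q(46, -15) = 1129599 - 4 = 1129595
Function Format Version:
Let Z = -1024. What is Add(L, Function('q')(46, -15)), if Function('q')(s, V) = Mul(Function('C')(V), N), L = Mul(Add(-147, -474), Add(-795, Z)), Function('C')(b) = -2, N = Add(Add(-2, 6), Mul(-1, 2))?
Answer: 1129595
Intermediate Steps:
N = 2 (N = Add(4, -2) = 2)
L = 1129599 (L = Mul(Add(-147, -474), Add(-795, -1024)) = Mul(-621, -1819) = 1129599)
Function('q')(s, V) = -4 (Function('q')(s, V) = Mul(-2, 2) = -4)
Add(L, Function('q')(46, -15)) = Add(1129599, -4) = 1129595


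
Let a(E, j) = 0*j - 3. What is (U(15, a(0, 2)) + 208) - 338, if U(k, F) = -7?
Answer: -137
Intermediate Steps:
a(E, j) = -3 (a(E, j) = 0 - 3 = -3)
(U(15, a(0, 2)) + 208) - 338 = (-7 + 208) - 338 = 201 - 338 = -137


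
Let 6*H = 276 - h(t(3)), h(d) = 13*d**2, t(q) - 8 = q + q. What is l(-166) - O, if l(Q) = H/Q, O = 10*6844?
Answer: -17040992/249 ≈ -68438.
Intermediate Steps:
t(q) = 8 + 2*q (t(q) = 8 + (q + q) = 8 + 2*q)
O = 68440
H = -1136/3 (H = (276 - 13*(8 + 2*3)**2)/6 = (276 - 13*(8 + 6)**2)/6 = (276 - 13*14**2)/6 = (276 - 13*196)/6 = (276 - 1*2548)/6 = (276 - 2548)/6 = (1/6)*(-2272) = -1136/3 ≈ -378.67)
l(Q) = -1136/(3*Q)
l(-166) - O = -1136/3/(-166) - 1*68440 = -1136/3*(-1/166) - 68440 = 568/249 - 68440 = -17040992/249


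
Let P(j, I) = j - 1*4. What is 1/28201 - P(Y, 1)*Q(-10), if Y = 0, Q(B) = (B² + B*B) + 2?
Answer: 22786409/28201 ≈ 808.00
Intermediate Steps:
Q(B) = 2 + 2*B² (Q(B) = (B² + B²) + 2 = 2*B² + 2 = 2 + 2*B²)
P(j, I) = -4 + j (P(j, I) = j - 4 = -4 + j)
1/28201 - P(Y, 1)*Q(-10) = 1/28201 - (-4 + 0)*(2 + 2*(-10)²) = 1/28201 - (-4)*(2 + 2*100) = 1/28201 - (-4)*(2 + 200) = 1/28201 - (-4)*202 = 1/28201 - 1*(-808) = 1/28201 + 808 = 22786409/28201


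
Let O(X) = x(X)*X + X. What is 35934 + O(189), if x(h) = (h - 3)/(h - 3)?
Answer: 36312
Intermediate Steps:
x(h) = 1 (x(h) = (-3 + h)/(-3 + h) = 1)
O(X) = 2*X (O(X) = 1*X + X = X + X = 2*X)
35934 + O(189) = 35934 + 2*189 = 35934 + 378 = 36312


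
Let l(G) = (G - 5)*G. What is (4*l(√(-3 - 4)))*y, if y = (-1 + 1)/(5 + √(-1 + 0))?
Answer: 0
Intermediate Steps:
l(G) = G*(-5 + G) (l(G) = (-5 + G)*G = G*(-5 + G))
y = 0 (y = 0/(5 + √(-1)) = 0/(5 + I) = 0*((5 - I)/26) = 0)
(4*l(√(-3 - 4)))*y = (4*(√(-3 - 4)*(-5 + √(-3 - 4))))*0 = (4*(√(-7)*(-5 + √(-7))))*0 = (4*((I*√7)*(-5 + I*√7)))*0 = (4*(I*√7*(-5 + I*√7)))*0 = (4*I*√7*(-5 + I*√7))*0 = 0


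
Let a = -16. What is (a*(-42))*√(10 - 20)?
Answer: 672*I*√10 ≈ 2125.1*I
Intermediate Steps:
(a*(-42))*√(10 - 20) = (-16*(-42))*√(10 - 20) = 672*√(-10) = 672*(I*√10) = 672*I*√10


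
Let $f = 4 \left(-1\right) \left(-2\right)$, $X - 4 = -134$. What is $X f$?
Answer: $-1040$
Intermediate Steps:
$X = -130$ ($X = 4 - 134 = -130$)
$f = 8$ ($f = \left(-4\right) \left(-2\right) = 8$)
$X f = \left(-130\right) 8 = -1040$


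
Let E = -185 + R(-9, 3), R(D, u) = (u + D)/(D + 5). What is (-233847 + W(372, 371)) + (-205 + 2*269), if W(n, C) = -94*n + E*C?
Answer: -673121/2 ≈ -3.3656e+5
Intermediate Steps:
R(D, u) = (D + u)/(5 + D)
E = -367/2 (E = -185 + (-9 + 3)/(5 - 9) = -185 - 6/(-4) = -185 - ¼*(-6) = -185 + 3/2 = -367/2 ≈ -183.50)
W(n, C) = -94*n - 367*C/2
(-233847 + W(372, 371)) + (-205 + 2*269) = (-233847 + (-94*372 - 367/2*371)) + (-205 + 2*269) = (-233847 + (-34968 - 136157/2)) + (-205 + 538) = (-233847 - 206093/2) + 333 = -673787/2 + 333 = -673121/2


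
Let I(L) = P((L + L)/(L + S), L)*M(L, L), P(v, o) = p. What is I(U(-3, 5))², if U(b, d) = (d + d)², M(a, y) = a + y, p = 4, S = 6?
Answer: 640000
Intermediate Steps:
P(v, o) = 4
U(b, d) = 4*d² (U(b, d) = (2*d)² = 4*d²)
I(L) = 8*L (I(L) = 4*(L + L) = 4*(2*L) = 8*L)
I(U(-3, 5))² = (8*(4*5²))² = (8*(4*25))² = (8*100)² = 800² = 640000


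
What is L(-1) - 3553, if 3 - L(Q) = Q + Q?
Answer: -3548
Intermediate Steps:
L(Q) = 3 - 2*Q (L(Q) = 3 - (Q + Q) = 3 - 2*Q)
L(-1) - 3553 = (3 - 2*(-1)) - 3553 = (3 + 2) - 3553 = 5 - 3553 = -3548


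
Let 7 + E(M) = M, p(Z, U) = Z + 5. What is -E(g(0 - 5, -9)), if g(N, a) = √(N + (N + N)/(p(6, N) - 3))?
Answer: 7 - 5*I/2 ≈ 7.0 - 2.5*I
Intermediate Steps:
p(Z, U) = 5 + Z
g(N, a) = √5*√N/2 (g(N, a) = √(N + (N + N)/((5 + 6) - 3)) = √(N + (2*N)/(11 - 3)) = √(N + (2*N)/8) = √(N + (2*N)*(⅛)) = √(N + N/4) = √(5*N/4) = √5*√N/2)
E(M) = -7 + M
-E(g(0 - 5, -9)) = -(-7 + √5*√(0 - 5)/2) = -(-7 + √5*√(-5)/2) = -(-7 + √5*(I*√5)/2) = -(-7 + 5*I/2) = 7 - 5*I/2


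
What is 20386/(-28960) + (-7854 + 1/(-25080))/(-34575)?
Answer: -149663053123/313905042000 ≈ -0.47678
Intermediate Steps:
20386/(-28960) + (-7854 + 1/(-25080))/(-34575) = 20386*(-1/28960) + (-7854 - 1/25080)*(-1/34575) = -10193/14480 - 196978321/25080*(-1/34575) = -10193/14480 + 196978321/867141000 = -149663053123/313905042000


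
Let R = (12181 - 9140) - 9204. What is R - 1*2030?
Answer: -8193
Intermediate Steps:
R = -6163 (R = 3041 - 9204 = -6163)
R - 1*2030 = -6163 - 1*2030 = -6163 - 2030 = -8193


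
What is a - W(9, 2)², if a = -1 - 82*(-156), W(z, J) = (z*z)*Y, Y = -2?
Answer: -13453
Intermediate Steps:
W(z, J) = -2*z² (W(z, J) = (z*z)*(-2) = z²*(-2) = -2*z²)
a = 12791 (a = -1 + 12792 = 12791)
a - W(9, 2)² = 12791 - (-2*9²)² = 12791 - (-2*81)² = 12791 - 1*(-162)² = 12791 - 1*26244 = 12791 - 26244 = -13453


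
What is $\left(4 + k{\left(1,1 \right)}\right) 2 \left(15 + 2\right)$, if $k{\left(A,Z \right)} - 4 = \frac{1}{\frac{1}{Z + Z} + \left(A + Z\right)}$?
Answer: $\frac{1428}{5} \approx 285.6$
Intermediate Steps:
$k{\left(A,Z \right)} = 4 + \frac{1}{A + Z + \frac{1}{2 Z}}$ ($k{\left(A,Z \right)} = 4 + \frac{1}{\frac{1}{Z + Z} + \left(A + Z\right)} = 4 + \frac{1}{\frac{1}{2 Z} + \left(A + Z\right)} = 4 + \frac{1}{A + Z + \frac{1}{2 Z}}$)
$\left(4 + k{\left(1,1 \right)}\right) 2 \left(15 + 2\right) = \left(4 + \frac{2 \left(2 + 1 + 4 \cdot 1^{2} + 4 \cdot 1 \cdot 1\right)}{1 + 2 \cdot 1^{2} + 2 \cdot 1 \cdot 1}\right) 2 \left(15 + 2\right) = \left(4 + \frac{2 \left(2 + 1 + 4 \cdot 1 + 4\right)}{1 + 2 \cdot 1 + 2}\right) 2 \cdot 17 = \left(4 + \frac{2 \left(2 + 1 + 4 + 4\right)}{1 + 2 + 2}\right) 2 \cdot 17 = \left(4 + 2 \cdot \frac{1}{5} \cdot 11\right) 2 \cdot 17 = \left(4 + \frac{22}{5}\right) 2 \cdot 17 = \frac{42}{5} \cdot 2 \cdot 17 = \frac{84}{5} \cdot 17 = \frac{1428}{5}$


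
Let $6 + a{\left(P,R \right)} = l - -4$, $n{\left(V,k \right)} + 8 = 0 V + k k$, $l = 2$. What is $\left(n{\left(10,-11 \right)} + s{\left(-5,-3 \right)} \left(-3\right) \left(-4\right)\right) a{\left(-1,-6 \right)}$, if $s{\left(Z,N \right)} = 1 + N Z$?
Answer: $0$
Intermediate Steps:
$n{\left(V,k \right)} = -8 + k^{2}$ ($n{\left(V,k \right)} = -8 + \left(0 V + k k\right) = -8 + \left(0 + k^{2}\right) = -8 + k^{2}$)
$a{\left(P,R \right)} = 0$ ($a{\left(P,R \right)} = -6 + \left(2 - -4\right) = -6 + \left(2 + 4\right) = -6 + 6 = 0$)
$\left(n{\left(10,-11 \right)} + s{\left(-5,-3 \right)} \left(-3\right) \left(-4\right)\right) a{\left(-1,-6 \right)} = \left(\left(-8 + \left(-11\right)^{2}\right) + \left(1 - -15\right) \left(-3\right) \left(-4\right)\right) 0 = \left(\left(-8 + 121\right) + \left(1 + 15\right) \left(-3\right) \left(-4\right)\right) 0 = \left(113 + 16 \left(-3\right) \left(-4\right)\right) 0 = \left(113 - -192\right) 0 = \left(113 + 192\right) 0 = 305 \cdot 0 = 0$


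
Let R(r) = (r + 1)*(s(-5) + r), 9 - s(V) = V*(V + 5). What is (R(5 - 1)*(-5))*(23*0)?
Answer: 0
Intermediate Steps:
s(V) = 9 - V*(5 + V) (s(V) = 9 - V*(V + 5) = 9 - V*(5 + V))
R(r) = (1 + r)*(9 + r) (R(r) = (r + 1)*((9 - 1*(-5)² - 5*(-5)) + r) = (1 + r)*((9 - 1*25 + 25) + r) = (1 + r)*((9 - 25 + 25) + r) = (1 + r)*(9 + r))
(R(5 - 1)*(-5))*(23*0) = ((9 + (5 - 1)² + 10*(5 - 1))*(-5))*(23*0) = ((9 + 4² + 10*4)*(-5))*0 = ((9 + 16 + 40)*(-5))*0 = (65*(-5))*0 = -325*0 = 0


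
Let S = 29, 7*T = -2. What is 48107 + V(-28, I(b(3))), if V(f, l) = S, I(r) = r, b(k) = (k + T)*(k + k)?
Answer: 48136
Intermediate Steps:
T = -2/7 (T = (⅐)*(-2) = -2/7 ≈ -0.28571)
b(k) = 2*k*(-2/7 + k) (b(k) = (k - 2/7)*(k + k) = (-2/7 + k)*(2*k) = 2*k*(-2/7 + k))
V(f, l) = 29
48107 + V(-28, I(b(3))) = 48107 + 29 = 48136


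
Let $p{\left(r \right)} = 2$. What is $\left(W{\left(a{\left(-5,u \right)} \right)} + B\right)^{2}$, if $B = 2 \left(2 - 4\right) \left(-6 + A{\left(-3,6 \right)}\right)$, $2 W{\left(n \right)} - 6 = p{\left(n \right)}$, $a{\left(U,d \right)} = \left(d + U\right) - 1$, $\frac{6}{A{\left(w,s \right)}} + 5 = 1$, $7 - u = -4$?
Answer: $1156$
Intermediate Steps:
$u = 11$ ($u = 7 - -4 = 7 + 4 = 11$)
$A{\left(w,s \right)} = - \frac{3}{2}$ ($A{\left(w,s \right)} = \frac{6}{-5 + 1} = \frac{6}{-4} = 6 \left(- \frac{1}{4}\right) = - \frac{3}{2}$)
$a{\left(U,d \right)} = -1 + U + d$ ($a{\left(U,d \right)} = \left(U + d\right) - 1 = -1 + U + d$)
$W{\left(n \right)} = 4$ ($W{\left(n \right)} = 3 + \frac{1}{2} \cdot 2 = 3 + 1 = 4$)
$B = 30$ ($B = 2 \left(2 - 4\right) \left(-6 - \frac{3}{2}\right) = 2 \left(-2\right) \left(- \frac{15}{2}\right) = \left(-4\right) \left(- \frac{15}{2}\right) = 30$)
$\left(W{\left(a{\left(-5,u \right)} \right)} + B\right)^{2} = \left(4 + 30\right)^{2} = 34^{2} = 1156$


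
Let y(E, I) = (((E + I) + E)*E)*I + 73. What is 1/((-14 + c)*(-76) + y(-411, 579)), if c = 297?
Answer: 1/57805032 ≈ 1.7300e-8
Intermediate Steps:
y(E, I) = 73 + E*I*(I + 2*E) (y(E, I) = ((I + 2*E)*E)*I + 73 = (E*(I + 2*E))*I + 73 = E*I*(I + 2*E) + 73 = 73 + E*I*(I + 2*E))
1/((-14 + c)*(-76) + y(-411, 579)) = 1/((-14 + 297)*(-76) + (73 - 411*579**2 + 2*579*(-411)**2)) = 1/(283*(-76) + (73 - 411*335241 + 2*579*168921)) = 1/(-21508 + (73 - 137784051 + 195610518)) = 1/(-21508 + 57826540) = 1/57805032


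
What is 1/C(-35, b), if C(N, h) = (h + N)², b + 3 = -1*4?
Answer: 1/1764 ≈ 0.00056689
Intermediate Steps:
b = -7 (b = -3 - 1*4 = -3 - 4 = -7)
C(N, h) = (N + h)²
1/C(-35, b) = 1/((-35 - 7)²) = 1/((-42)²) = 1/1764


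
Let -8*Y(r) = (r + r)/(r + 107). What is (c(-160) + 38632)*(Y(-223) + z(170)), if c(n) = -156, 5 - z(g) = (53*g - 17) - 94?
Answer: -39697988141/116 ≈ -3.4222e+8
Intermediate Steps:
z(g) = 116 - 53*g (z(g) = 5 - ((53*g - 17) - 94) = 5 - ((-17 + 53*g) - 94) = 5 - (-111 + 53*g) = 5 + (111 - 53*g) = 116 - 53*g)
Y(r) = -r/(4*(107 + r)) (Y(r) = -(r + r)/(8*(r + 107)) = -2*r/(8*(107 + r)) = -r/(4*(107 + r)))
(c(-160) + 38632)*(Y(-223) + z(170)) = (-156 + 38632)*(-1*(-223)/(428 + 4*(-223)) + (116 - 53*170)) = 38476*(-1*(-223)/(428 - 892) + (116 - 9010)) = 38476*(-1*(-223)/(-464) - 8894) = 38476*(-1*(-223)*(-1/464) - 8894) = 38476*(-223/464 - 8894) = 38476*(-4127039/464) = -39697988141/116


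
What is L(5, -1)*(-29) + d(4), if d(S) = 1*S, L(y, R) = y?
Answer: -141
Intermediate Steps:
d(S) = S
L(5, -1)*(-29) + d(4) = 5*(-29) + 4 = -145 + 4 = -141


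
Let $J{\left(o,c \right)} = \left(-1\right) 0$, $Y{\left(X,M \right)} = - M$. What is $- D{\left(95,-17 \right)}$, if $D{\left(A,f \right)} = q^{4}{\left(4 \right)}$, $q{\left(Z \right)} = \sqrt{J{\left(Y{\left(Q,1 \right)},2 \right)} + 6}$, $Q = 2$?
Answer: $-36$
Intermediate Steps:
$J{\left(o,c \right)} = 0$
$q{\left(Z \right)} = \sqrt{6}$ ($q{\left(Z \right)} = \sqrt{0 + 6} = \sqrt{6}$)
$D{\left(A,f \right)} = 36$ ($D{\left(A,f \right)} = \left(\sqrt{6}\right)^{4} = 36$)
$- D{\left(95,-17 \right)} = \left(-1\right) 36 = -36$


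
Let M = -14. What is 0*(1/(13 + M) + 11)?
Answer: 0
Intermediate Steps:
0*(1/(13 + M) + 11) = 0*(1/(13 - 14) + 11) = 0*(1/(-1) + 11) = 0*(-1 + 11) = 0*10 = 0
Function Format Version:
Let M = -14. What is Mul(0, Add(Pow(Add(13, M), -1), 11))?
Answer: 0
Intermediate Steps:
Mul(0, Add(Pow(Add(13, M), -1), 11)) = Mul(0, Add(Pow(Add(13, -14), -1), 11)) = Mul(0, Add(Pow(-1, -1), 11)) = Mul(0, Add(-1, 11)) = Mul(0, 10) = 0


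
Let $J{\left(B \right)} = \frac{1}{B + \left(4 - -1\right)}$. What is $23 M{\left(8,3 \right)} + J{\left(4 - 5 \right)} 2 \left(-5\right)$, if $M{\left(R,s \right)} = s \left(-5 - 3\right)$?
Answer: $- \frac{1109}{2} \approx -554.5$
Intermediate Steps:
$M{\left(R,s \right)} = - 8 s$ ($M{\left(R,s \right)} = s \left(-8\right) = - 8 s$)
$J{\left(B \right)} = \frac{1}{5 + B}$ ($J{\left(B \right)} = \frac{1}{B + \left(4 + 1\right)} = \frac{1}{B + 5} = \frac{1}{5 + B}$)
$23 M{\left(8,3 \right)} + J{\left(4 - 5 \right)} 2 \left(-5\right) = 23 \left(\left(-8\right) 3\right) + \frac{1}{5 + \left(4 - 5\right)} 2 \left(-5\right) = 23 \left(-24\right) + \frac{1}{5 + \left(4 - 5\right)} 2 \left(-5\right) = -552 + \frac{1}{5 - 1} \cdot 2 \left(-5\right) = -552 + \frac{1}{4} \cdot 2 \left(-5\right) = -552 + \frac{1}{2} \left(-5\right) = -552 - \frac{5}{2} = - \frac{1109}{2}$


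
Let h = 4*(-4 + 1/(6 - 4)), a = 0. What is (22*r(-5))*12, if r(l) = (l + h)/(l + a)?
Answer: 5016/5 ≈ 1003.2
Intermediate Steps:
h = -14 (h = 4*(-4 + 1/2) = 4*(-4 + ½) = 4*(-7/2) = -14)
r(l) = (-14 + l)/l (r(l) = (l - 14)/(l + 0) = (-14 + l)/l)
(22*r(-5))*12 = (22*((-14 - 5)/(-5)))*12 = (22*(-⅕*(-19)))*12 = (22*(19/5))*12 = (418/5)*12 = 5016/5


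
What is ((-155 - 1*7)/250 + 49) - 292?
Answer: -30456/125 ≈ -243.65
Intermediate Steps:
((-155 - 1*7)/250 + 49) - 292 = ((-155 - 7)*(1/250) + 49) - 292 = (-162*1/250 + 49) - 292 = (-81/125 + 49) - 292 = 6044/125 - 292 = -30456/125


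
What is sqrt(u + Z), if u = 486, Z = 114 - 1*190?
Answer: sqrt(410) ≈ 20.248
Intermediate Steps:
Z = -76 (Z = 114 - 190 = -76)
sqrt(u + Z) = sqrt(486 - 76) = sqrt(410)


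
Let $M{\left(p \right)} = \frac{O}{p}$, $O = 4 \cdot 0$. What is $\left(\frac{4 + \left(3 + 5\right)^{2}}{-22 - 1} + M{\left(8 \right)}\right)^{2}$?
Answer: $\frac{4624}{529} \approx 8.741$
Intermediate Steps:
$O = 0$
$M{\left(p \right)} = 0$ ($M{\left(p \right)} = \frac{0}{p} = 0$)
$\left(\frac{4 + \left(3 + 5\right)^{2}}{-22 - 1} + M{\left(8 \right)}\right)^{2} = \left(\frac{4 + \left(3 + 5\right)^{2}}{-22 - 1} + 0\right)^{2} = \left(\frac{4 + 8^{2}}{-23} + 0\right)^{2} = \left(\left(4 + 64\right) \left(- \frac{1}{23}\right) + 0\right)^{2} = \left(68 \left(- \frac{1}{23}\right) + 0\right)^{2} = \left(- \frac{68}{23} + 0\right)^{2} = \left(- \frac{68}{23}\right)^{2} = \frac{4624}{529}$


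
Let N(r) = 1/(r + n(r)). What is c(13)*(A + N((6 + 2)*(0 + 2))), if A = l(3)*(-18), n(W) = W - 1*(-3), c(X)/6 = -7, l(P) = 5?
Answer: 18894/5 ≈ 3778.8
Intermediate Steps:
c(X) = -42 (c(X) = 6*(-7) = -42)
n(W) = 3 + W (n(W) = W + 3 = 3 + W)
N(r) = 1/(3 + 2*r) (N(r) = 1/(r + (3 + r)) = 1/(3 + 2*r))
A = -90 (A = 5*(-18) = -90)
c(13)*(A + N((6 + 2)*(0 + 2))) = -42*(-90 + 1/(3 + 2*((6 + 2)*(0 + 2)))) = -42*(-90 + 1/(3 + 2*(8*2))) = -42*(-90 + 1/(3 + 2*16)) = -42*(-90 + 1/(3 + 32)) = -42*(-90 + 1/35) = -42*(-3149/35) = 18894/5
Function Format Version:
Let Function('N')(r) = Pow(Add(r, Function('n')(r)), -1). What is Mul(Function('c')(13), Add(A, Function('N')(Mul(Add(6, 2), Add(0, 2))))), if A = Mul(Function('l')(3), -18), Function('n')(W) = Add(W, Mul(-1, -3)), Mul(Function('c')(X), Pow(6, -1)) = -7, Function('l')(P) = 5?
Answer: Rational(18894, 5) ≈ 3778.8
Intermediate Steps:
Function('c')(X) = -42 (Function('c')(X) = Mul(6, -7) = -42)
Function('n')(W) = Add(3, W) (Function('n')(W) = Add(W, 3) = Add(3, W))
Function('N')(r) = Pow(Add(3, Mul(2, r)), -1) (Function('N')(r) = Pow(Add(r, Add(3, r)), -1) = Pow(Add(3, Mul(2, r)), -1))
A = -90 (A = Mul(5, -18) = -90)
Mul(Function('c')(13), Add(A, Function('N')(Mul(Add(6, 2), Add(0, 2))))) = Mul(-42, Add(-90, Pow(Add(3, Mul(2, Mul(Add(6, 2), Add(0, 2)))), -1))) = Mul(-42, Add(-90, Pow(Add(3, Mul(2, Mul(8, 2))), -1))) = Mul(-42, Add(-90, Pow(Add(3, Mul(2, 16)), -1))) = Mul(-42, Add(-90, Pow(Add(3, 32), -1))) = Mul(-42, Add(-90, Pow(35, -1))) = Mul(-42, Add(-90, Rational(1, 35))) = Mul(-42, Rational(-3149, 35)) = Rational(18894, 5)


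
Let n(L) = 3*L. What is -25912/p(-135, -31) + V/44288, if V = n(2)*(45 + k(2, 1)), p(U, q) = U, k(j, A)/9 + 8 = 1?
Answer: 286894019/1494720 ≈ 191.94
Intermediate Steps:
k(j, A) = -63 (k(j, A) = -72 + 9*1 = -72 + 9 = -63)
V = -108 (V = (3*2)*(45 - 63) = 6*(-18) = -108)
-25912/p(-135, -31) + V/44288 = -25912/(-135) - 108/44288 = -25912*(-1/135) - 108*1/44288 = 25912/135 - 27/11072 = 286894019/1494720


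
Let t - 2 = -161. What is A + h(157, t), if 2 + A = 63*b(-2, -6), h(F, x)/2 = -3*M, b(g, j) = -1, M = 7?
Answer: -107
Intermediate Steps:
t = -159 (t = 2 - 161 = -159)
h(F, x) = -42 (h(F, x) = 2*(-3*7) = 2*(-21) = -42)
A = -65 (A = -2 + 63*(-1) = -2 - 63 = -65)
A + h(157, t) = -65 - 42 = -107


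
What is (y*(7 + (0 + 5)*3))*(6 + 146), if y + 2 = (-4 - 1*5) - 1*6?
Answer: -56848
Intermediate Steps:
y = -17 (y = -2 + ((-4 - 1*5) - 1*6) = -2 + ((-4 - 5) - 6) = -2 + (-9 - 6) = -2 - 15 = -17)
(y*(7 + (0 + 5)*3))*(6 + 146) = (-17*(7 + (0 + 5)*3))*(6 + 146) = -17*(7 + 5*3)*152 = -17*(7 + 15)*152 = -17*22*152 = -374*152 = -56848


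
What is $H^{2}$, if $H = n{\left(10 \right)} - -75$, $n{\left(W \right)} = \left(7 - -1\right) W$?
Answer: $24025$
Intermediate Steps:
$n{\left(W \right)} = 8 W$ ($n{\left(W \right)} = \left(7 + 1\right) W = 8 W$)
$H = 155$ ($H = 8 \cdot 10 - -75 = 80 + 75 = 155$)
$H^{2} = 155^{2} = 24025$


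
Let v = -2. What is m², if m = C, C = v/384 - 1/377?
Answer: 323761/5239443456 ≈ 6.1793e-5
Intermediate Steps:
C = -569/72384 (C = -2/384 - 1/377 = -2*1/384 - 1*1/377 = -1/192 - 1/377 = -569/72384 ≈ -0.0078609)
m = -569/72384 ≈ -0.0078609
m² = (-569/72384)² = 323761/5239443456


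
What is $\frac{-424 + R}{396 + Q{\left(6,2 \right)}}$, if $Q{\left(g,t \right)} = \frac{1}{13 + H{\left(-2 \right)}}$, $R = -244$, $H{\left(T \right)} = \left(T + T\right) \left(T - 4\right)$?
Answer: $- \frac{24716}{14653} \approx -1.6868$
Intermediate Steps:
$H{\left(T \right)} = 2 T \left(-4 + T\right)$
$Q{\left(g,t \right)} = \frac{1}{37}$ ($Q{\left(g,t \right)} = \frac{1}{13 + 2 \left(-2\right) \left(-4 - 2\right)} = \frac{1}{13 + 2 \left(-2\right) \left(-6\right)} = \frac{1}{13 + 24} = \frac{1}{37}$)
$\frac{-424 + R}{396 + Q{\left(6,2 \right)}} = \frac{-424 - 244}{396 + \frac{1}{37}} = - \frac{668}{\frac{14653}{37}} = \left(-668\right) \frac{37}{14653} = - \frac{24716}{14653}$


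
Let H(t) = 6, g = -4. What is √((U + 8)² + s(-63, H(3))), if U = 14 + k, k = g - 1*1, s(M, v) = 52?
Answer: √341 ≈ 18.466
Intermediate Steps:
k = -5 (k = -4 - 1*1 = -4 - 1 = -5)
U = 9 (U = 14 - 5 = 9)
√((U + 8)² + s(-63, H(3))) = √((9 + 8)² + 52) = √(17² + 52) = √(289 + 52) = √341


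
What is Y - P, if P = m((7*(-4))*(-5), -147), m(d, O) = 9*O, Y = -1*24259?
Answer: -22936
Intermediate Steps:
Y = -24259
P = -1323 (P = 9*(-147) = -1323)
Y - P = -24259 - 1*(-1323) = -24259 + 1323 = -22936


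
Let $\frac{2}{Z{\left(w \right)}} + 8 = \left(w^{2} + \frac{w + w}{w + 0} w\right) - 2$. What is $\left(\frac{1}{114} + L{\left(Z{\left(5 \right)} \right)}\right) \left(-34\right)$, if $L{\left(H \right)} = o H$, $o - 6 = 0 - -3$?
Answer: $- \frac{35309}{1425} \approx -24.778$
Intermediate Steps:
$Z{\left(w \right)} = \frac{2}{-10 + w^{2} + 2 w}$ ($Z{\left(w \right)} = \frac{2}{-8 - \left(2 - w^{2} - \frac{w + w}{w + 0} w\right)} = \frac{2}{-8 - \left(2 - w^{2} - \frac{2 w}{w} w\right)} = \frac{2}{-8 - \left(2 - w^{2} - 2 w\right)} = \frac{2}{-8 + \left(-2 + w^{2} + 2 w\right)} = \frac{2}{-10 + w^{2} + 2 w}$)
$o = 9$ ($o = 6 + \left(0 - -3\right) = 6 + \left(0 + 3\right) = 6 + 3 = 9$)
$L{\left(H \right)} = 9 H$
$\left(\frac{1}{114} + L{\left(Z{\left(5 \right)} \right)}\right) \left(-34\right) = \left(\frac{1}{114} + 9 \frac{2}{-10 + 5^{2} + 2 \cdot 5}\right) \left(-34\right) = \left(\frac{1}{114} + 9 \frac{2}{-10 + 25 + 10}\right) \left(-34\right) = \left(\frac{1}{114} + 9 \cdot \frac{2}{25}\right) \left(-34\right) = \left(\frac{1}{114} + \frac{18}{25}\right) \left(-34\right) = \frac{2077}{2850} \left(-34\right) = - \frac{35309}{1425}$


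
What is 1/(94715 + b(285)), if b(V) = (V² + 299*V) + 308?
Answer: 1/261463 ≈ 3.8246e-6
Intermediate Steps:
b(V) = 308 + V² + 299*V
1/(94715 + b(285)) = 1/(94715 + (308 + 285² + 299*285)) = 1/(94715 + (308 + 81225 + 85215)) = 1/(94715 + 166748) = 1/261463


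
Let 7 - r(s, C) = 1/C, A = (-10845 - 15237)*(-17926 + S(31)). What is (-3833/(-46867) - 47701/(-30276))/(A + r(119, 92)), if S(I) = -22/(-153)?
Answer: 83590492175/23581451260389853611 ≈ 3.5448e-9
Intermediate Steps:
S(I) = 22/153 (S(I) = -22*(-1/153) = 22/153)
A = 7948217088/17 (A = (-10845 - 15237)*(-17926 + 22/153) = -26082*(-2742656/153) = 7948217088/17 ≈ 4.6754e+8)
r(s, C) = 7 - 1/C
(-3833/(-46867) - 47701/(-30276))/(A + r(119, 92)) = (-3833/(-46867) - 47701/(-30276))/(7948217088/17 + (7 - 1/92)) = (-3833*(-1/46867) - 47701*(-1/30276))/(7948217088/17 + (7 - 1*1/92)) = (3833/46867 + 47701/30276)/(7948217088/17 + (7 - 1/92)) = 2351650675/(1418945292*(7948217088/17 + 643/92)) = 2351650675/(1418945292*(731235983027/1564)) = (2351650675/1418945292)*(1564/731235983027) = 83590492175/23581451260389853611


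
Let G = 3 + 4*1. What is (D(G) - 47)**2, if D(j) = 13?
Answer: 1156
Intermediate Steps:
G = 7 (G = 3 + 4 = 7)
(D(G) - 47)**2 = (13 - 47)**2 = (-34)**2 = 1156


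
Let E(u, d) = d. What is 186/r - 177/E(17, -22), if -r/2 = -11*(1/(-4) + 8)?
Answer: 201/22 ≈ 9.1364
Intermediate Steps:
r = 341/2 (r = -(-22)*(1/(-4) + 8) = -(-22)*(1*(-1/4) + 8) = -(-22)*(-1/4 + 8) = -(-22)*31/4 = -2*(-341/4) = 341/2 ≈ 170.50)
186/r - 177/E(17, -22) = 186/(341/2) - 177/(-22) = 186*(2/341) - 177*(-1/22) = 12/11 + 177/22 = 201/22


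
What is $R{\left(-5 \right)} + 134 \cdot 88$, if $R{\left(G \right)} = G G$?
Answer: $11817$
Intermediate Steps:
$R{\left(G \right)} = G^{2}$
$R{\left(-5 \right)} + 134 \cdot 88 = \left(-5\right)^{2} + 134 \cdot 88 = 25 + 11792 = 11817$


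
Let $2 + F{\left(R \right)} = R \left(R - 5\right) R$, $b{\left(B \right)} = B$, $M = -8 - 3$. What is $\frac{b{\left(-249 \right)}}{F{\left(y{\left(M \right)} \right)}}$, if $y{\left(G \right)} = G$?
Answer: $\frac{83}{646} \approx 0.12848$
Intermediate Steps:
$M = -11$
$F{\left(R \right)} = -2 + R^{2} \left(-5 + R\right)$ ($F{\left(R \right)} = -2 + R \left(R - 5\right) R = -2 + R \left(-5 + R\right) R = -2 + R^{2} \left(-5 + R\right)$)
$\frac{b{\left(-249 \right)}}{F{\left(y{\left(M \right)} \right)}} = - \frac{249}{-2 + \left(-11\right)^{3} - 5 \left(-11\right)^{2}} = - \frac{249}{-2 - 1331 - 605} = - \frac{249}{-1938} = \left(-249\right) \left(- \frac{1}{1938}\right) = \frac{83}{646}$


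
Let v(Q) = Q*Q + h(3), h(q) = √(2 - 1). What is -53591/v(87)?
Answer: -53591/7570 ≈ -7.0794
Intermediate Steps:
h(q) = 1 (h(q) = √1 = 1)
v(Q) = 1 + Q² (v(Q) = Q*Q + 1 = Q² + 1 = 1 + Q²)
-53591/v(87) = -53591/(1 + 87²) = -53591/(1 + 7569) = -53591/7570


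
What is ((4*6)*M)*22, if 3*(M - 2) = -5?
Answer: 176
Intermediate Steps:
M = 1/3 (M = 2 + (1/3)*(-5) = 2 - 5/3 = 1/3 ≈ 0.33333)
((4*6)*M)*22 = ((4*6)*(1/3))*22 = (24*(1/3))*22 = 8*22 = 176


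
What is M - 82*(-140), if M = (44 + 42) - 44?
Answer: 11522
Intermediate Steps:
M = 42 (M = 86 - 44 = 42)
M - 82*(-140) = 42 - 82*(-140) = 42 + 11480 = 11522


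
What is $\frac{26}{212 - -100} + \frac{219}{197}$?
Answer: $\frac{2825}{2364} \approx 1.195$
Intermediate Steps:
$\frac{26}{212 - -100} + \frac{219}{197} = \frac{26}{212 + 100} + 219 \cdot \frac{1}{197} = \frac{26}{312} + \frac{219}{197} = 26 \cdot \frac{1}{312} + \frac{219}{197} = \frac{1}{12} + \frac{219}{197} = \frac{2825}{2364}$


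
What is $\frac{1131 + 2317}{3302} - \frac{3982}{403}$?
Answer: $- \frac{34790}{3937} \approx -8.8367$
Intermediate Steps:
$\frac{1131 + 2317}{3302} - \frac{3982}{403} = 3448 \cdot \frac{1}{3302} - \frac{3982}{403} = \frac{1724}{1651} - \frac{3982}{403} = - \frac{34790}{3937}$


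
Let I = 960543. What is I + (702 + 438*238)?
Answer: 1065489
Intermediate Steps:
I + (702 + 438*238) = 960543 + (702 + 438*238) = 960543 + (702 + 104244) = 960543 + 104946 = 1065489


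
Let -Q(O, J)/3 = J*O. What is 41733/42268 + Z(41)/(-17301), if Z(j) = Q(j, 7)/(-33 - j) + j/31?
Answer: 827531751901/838776632196 ≈ 0.98659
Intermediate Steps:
Q(O, J) = -3*J*O
Z(j) = j/31 - 21*j/(-33 - j) (Z(j) = (-3*7*j)/(-33 - j) + j/31 = (-21*j)/(-33 - j) + j*(1/31) = -21*j/(-33 - j) + j/31 = j/31 - 21*j/(-33 - j))
41733/42268 + Z(41)/(-17301) = 41733/42268 + ((1/31)*41*(684 + 41)/(33 + 41))/(-17301) = 41733*(1/42268) + ((1/31)*41*725/74)*(-1/17301) = 41733/42268 + ((1/31)*41*(1/74)*725)*(-1/17301) = 41733/42268 + (29725/2294)*(-1/17301) = 41733/42268 - 29725/39688494 = 827531751901/838776632196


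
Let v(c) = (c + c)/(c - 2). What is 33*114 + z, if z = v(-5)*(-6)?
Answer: 26274/7 ≈ 3753.4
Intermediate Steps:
v(c) = 2*c/(-2 + c) (v(c) = (2*c)/(-2 + c) = 2*c/(-2 + c))
z = -60/7 (z = (2*(-5)/(-2 - 5))*(-6) = (2*(-5)/(-7))*(-6) = (2*(-5)*(-⅐))*(-6) = (10/7)*(-6) = -60/7 ≈ -8.5714)
33*114 + z = 33*114 - 60/7 = 3762 - 60/7 = 26274/7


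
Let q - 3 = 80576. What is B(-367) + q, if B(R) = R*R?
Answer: 215268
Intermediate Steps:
q = 80579 (q = 3 + 80576 = 80579)
B(R) = R²
B(-367) + q = (-367)² + 80579 = 134689 + 80579 = 215268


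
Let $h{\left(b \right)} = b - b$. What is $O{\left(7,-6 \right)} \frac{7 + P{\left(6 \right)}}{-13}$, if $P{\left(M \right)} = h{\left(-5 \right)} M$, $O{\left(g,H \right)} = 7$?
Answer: $- \frac{49}{13} \approx -3.7692$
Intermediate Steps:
$h{\left(b \right)} = 0$
$P{\left(M \right)} = 0$ ($P{\left(M \right)} = 0 M = 0$)
$O{\left(7,-6 \right)} \frac{7 + P{\left(6 \right)}}{-13} = 7 \frac{7 + 0}{-13} = 7 \cdot 7 \left(- \frac{1}{13}\right) = 7 \left(- \frac{7}{13}\right) = - \frac{49}{13}$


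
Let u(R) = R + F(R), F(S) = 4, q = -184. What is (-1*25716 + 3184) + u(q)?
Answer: -22712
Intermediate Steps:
u(R) = 4 + R (u(R) = R + 4 = 4 + R)
(-1*25716 + 3184) + u(q) = (-1*25716 + 3184) + (4 - 184) = (-25716 + 3184) - 180 = -22532 - 180 = -22712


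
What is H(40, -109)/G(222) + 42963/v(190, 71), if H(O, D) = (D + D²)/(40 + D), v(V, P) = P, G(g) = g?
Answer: 36515079/60421 ≈ 604.34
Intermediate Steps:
H(O, D) = (D + D²)/(40 + D)
H(40, -109)/G(222) + 42963/v(190, 71) = -109*(1 - 109)/(40 - 109)/222 + 42963/71 = -109*(-108)/(-69)*(1/222) + 42963*(1/71) = -109*(-1/69)*(-108)*(1/222) + 42963/71 = -3924/23*1/222 + 42963/71 = -654/851 + 42963/71 = 36515079/60421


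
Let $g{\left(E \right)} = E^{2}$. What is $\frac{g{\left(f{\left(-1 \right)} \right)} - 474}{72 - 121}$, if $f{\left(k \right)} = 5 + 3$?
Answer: $\frac{410}{49} \approx 8.3673$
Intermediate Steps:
$f{\left(k \right)} = 8$
$\frac{g{\left(f{\left(-1 \right)} \right)} - 474}{72 - 121} = \frac{8^{2} - 474}{72 - 121} = \frac{64 - 474}{-49} = \left(-410\right) \left(- \frac{1}{49}\right) = \frac{410}{49}$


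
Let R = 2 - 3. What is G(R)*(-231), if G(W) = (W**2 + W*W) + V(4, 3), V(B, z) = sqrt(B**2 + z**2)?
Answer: -1617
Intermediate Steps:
R = -1
G(W) = 5 + 2*W**2 (G(W) = (W**2 + W*W) + sqrt(4**2 + 3**2) = (W**2 + W**2) + sqrt(16 + 9) = 2*W**2 + sqrt(25) = 2*W**2 + 5 = 5 + 2*W**2)
G(R)*(-231) = (5 + 2*(-1)**2)*(-231) = (5 + 2*1)*(-231) = (5 + 2)*(-231) = 7*(-231) = -1617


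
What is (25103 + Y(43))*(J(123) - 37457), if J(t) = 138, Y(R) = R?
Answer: -938423574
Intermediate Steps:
(25103 + Y(43))*(J(123) - 37457) = (25103 + 43)*(138 - 37457) = 25146*(-37319) = -938423574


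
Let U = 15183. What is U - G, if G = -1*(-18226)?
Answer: -3043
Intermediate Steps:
G = 18226
U - G = 15183 - 1*18226 = 15183 - 18226 = -3043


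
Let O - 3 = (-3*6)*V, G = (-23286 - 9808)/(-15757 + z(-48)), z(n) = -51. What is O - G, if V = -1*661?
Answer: 94048957/7904 ≈ 11899.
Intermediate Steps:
V = -661
G = 16547/7904 (G = (-23286 - 9808)/(-15757 - 51) = -33094/(-15808) = -33094*(-1/15808) = 16547/7904 ≈ 2.0935)
O = 11901 (O = 3 - 3*6*(-661) = 3 - 18*(-661) = 3 + 11898 = 11901)
O - G = 11901 - 1*16547/7904 = 11901 - 16547/7904 = 94048957/7904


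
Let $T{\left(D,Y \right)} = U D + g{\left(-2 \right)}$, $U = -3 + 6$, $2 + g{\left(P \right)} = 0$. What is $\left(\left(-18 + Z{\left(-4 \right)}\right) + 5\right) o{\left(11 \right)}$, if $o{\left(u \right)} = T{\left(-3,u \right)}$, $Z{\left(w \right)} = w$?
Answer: $187$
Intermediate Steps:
$g{\left(P \right)} = -2$ ($g{\left(P \right)} = -2 + 0 = -2$)
$U = 3$
$T{\left(D,Y \right)} = -2 + 3 D$ ($T{\left(D,Y \right)} = 3 D - 2 = -2 + 3 D$)
$o{\left(u \right)} = -11$ ($o{\left(u \right)} = -2 + 3 \left(-3\right) = -2 - 9 = -11$)
$\left(\left(-18 + Z{\left(-4 \right)}\right) + 5\right) o{\left(11 \right)} = \left(\left(-18 - 4\right) + 5\right) \left(-11\right) = \left(-22 + 5\right) \left(-11\right) = \left(-17\right) \left(-11\right) = 187$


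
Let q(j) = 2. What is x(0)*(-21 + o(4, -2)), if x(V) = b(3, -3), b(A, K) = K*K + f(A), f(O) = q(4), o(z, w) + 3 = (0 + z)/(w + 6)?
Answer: -253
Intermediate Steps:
o(z, w) = -3 + z/(6 + w) (o(z, w) = -3 + (0 + z)/(w + 6) = -3 + z/(6 + w))
f(O) = 2
b(A, K) = 2 + K² (b(A, K) = K*K + 2 = K² + 2 = 2 + K²)
x(V) = 11 (x(V) = 2 + (-3)² = 2 + 9 = 11)
x(0)*(-21 + o(4, -2)) = 11*(-21 + (-18 + 4 - 3*(-2))/(6 - 2)) = 11*(-21 + (-18 + 4 + 6)/4) = 11*(-21 + (¼)*(-8)) = 11*(-21 - 2) = 11*(-23) = -253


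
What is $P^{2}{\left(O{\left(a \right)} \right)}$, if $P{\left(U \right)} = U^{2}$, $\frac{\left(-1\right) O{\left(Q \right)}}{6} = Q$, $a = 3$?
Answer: $104976$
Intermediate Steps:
$O{\left(Q \right)} = - 6 Q$
$P^{2}{\left(O{\left(a \right)} \right)} = \left(\left(\left(-6\right) 3\right)^{2}\right)^{2} = \left(\left(-18\right)^{2}\right)^{2} = 324^{2} = 104976$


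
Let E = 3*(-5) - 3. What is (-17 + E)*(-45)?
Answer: 1575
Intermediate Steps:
E = -18 (E = -15 - 3 = -18)
(-17 + E)*(-45) = (-17 - 18)*(-45) = -35*(-45) = 1575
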